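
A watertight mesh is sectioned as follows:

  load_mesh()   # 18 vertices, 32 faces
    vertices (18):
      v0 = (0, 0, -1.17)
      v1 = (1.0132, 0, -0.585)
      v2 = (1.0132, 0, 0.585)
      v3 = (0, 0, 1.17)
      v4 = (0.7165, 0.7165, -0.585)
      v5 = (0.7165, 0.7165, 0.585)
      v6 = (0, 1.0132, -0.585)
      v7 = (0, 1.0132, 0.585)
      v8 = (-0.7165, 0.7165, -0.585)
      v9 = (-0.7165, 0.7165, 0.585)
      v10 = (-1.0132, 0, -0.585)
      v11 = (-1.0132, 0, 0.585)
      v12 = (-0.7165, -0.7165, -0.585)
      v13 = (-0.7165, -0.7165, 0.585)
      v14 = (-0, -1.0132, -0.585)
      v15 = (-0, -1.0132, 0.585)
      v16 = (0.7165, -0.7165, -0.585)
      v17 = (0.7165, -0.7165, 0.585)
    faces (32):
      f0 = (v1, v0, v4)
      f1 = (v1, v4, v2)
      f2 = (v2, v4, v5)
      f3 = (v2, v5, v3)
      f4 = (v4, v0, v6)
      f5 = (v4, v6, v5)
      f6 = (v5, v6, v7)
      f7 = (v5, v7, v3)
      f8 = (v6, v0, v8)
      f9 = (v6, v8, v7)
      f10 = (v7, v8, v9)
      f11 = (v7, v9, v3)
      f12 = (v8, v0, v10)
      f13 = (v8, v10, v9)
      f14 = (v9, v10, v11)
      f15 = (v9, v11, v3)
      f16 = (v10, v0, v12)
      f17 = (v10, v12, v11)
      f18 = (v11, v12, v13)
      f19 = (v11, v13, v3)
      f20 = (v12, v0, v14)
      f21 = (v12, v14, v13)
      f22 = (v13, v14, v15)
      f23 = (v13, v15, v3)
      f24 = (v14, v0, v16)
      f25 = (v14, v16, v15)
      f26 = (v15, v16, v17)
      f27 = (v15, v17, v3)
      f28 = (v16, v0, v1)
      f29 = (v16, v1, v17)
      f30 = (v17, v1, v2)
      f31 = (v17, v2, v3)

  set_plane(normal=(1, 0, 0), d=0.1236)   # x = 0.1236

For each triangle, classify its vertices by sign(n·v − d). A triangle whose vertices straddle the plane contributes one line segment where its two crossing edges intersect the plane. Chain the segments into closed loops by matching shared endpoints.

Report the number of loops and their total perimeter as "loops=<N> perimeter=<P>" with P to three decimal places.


loops=1 perimeter=6.721

Straddling triangles (12 of 32):
  (v1,v0,v4) [+-+] → (0.1236, 0, -1.09864)–(0.1236, 0.1236, -1.06908)  len=0.1271
  (v2,v5,v3) [++-] → (0.1236, 0.1236, 1.06908)–(0.1236, 0, 1.09864)  len=0.1271
  (v4,v0,v6) [+--] → (0.1236, 0.1236, -1.06908)–(0.1236, 0.962018, -0.585)  len=0.9681
  (v4,v6,v5) [+-+] → (0.1236, 0.962018, -0.585)–(0.1236, 0.962018, -0.383169)  len=0.2018
  (v5,v6,v7) [+--] → (0.1236, 0.962018, -0.383169)–(0.1236, 0.962018, 0.585)  len=0.9682
  (v5,v7,v3) [+--] → (0.1236, 0.962018, 0.585)–(0.1236, 0.1236, 1.06908)  len=0.9681
  (v14,v0,v16) [--+] → (0.1236, -0.1236, -1.06908)–(0.1236, -0.962018, -0.585)  len=0.9681
  (v14,v16,v15) [-+-] → (0.1236, -0.962018, -0.585)–(0.1236, -0.962018, 0.383169)  len=0.9682
  (v15,v16,v17) [-++] → (0.1236, -0.962018, 0.383169)–(0.1236, -0.962018, 0.585)  len=0.2018
  (v15,v17,v3) [-+-] → (0.1236, -0.962018, 0.585)–(0.1236, -0.1236, 1.06908)  len=0.9681
  (v16,v0,v1) [+-+] → (0.1236, -0.1236, -1.06908)–(0.1236, 0, -1.09864)  len=0.1271
  (v17,v2,v3) [++-] → (0.1236, 0, 1.09864)–(0.1236, -0.1236, 1.06908)  len=0.1271

Chained into 1 loop(s):
  loop 1: 12 segments, perimeter = 6.7209
Total perimeter = 6.721


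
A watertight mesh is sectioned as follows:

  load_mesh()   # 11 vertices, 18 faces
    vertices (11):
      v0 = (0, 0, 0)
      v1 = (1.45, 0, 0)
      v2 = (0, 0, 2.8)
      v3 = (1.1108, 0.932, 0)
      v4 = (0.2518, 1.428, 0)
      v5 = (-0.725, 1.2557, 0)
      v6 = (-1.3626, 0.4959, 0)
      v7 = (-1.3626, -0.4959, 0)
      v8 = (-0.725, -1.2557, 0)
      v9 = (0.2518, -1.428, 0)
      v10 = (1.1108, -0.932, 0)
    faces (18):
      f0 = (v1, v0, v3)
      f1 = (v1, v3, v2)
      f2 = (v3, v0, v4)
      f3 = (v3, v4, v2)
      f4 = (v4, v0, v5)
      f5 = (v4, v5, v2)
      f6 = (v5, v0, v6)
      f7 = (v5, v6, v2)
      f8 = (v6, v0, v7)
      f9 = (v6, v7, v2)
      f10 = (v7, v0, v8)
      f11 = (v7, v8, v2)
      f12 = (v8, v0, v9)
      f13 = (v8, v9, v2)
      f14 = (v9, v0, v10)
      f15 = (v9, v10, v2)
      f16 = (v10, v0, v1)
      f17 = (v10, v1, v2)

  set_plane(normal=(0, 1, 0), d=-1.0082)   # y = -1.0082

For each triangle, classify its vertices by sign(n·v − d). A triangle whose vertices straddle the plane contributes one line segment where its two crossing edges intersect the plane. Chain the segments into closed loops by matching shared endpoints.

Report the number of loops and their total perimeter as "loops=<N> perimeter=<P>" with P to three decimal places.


Straddling triangles (6 of 18):
  (v7,v0,v8) [++-] → (-0.582102, -1.0082, 0)–(-0.932694, -1.0082, 0)  len=0.3506
  (v7,v8,v2) [+-+] → (-0.932694, -1.0082, 0)–(-0.582102, -1.0082, 0.551883)  len=0.6538
  (v8,v0,v9) [-+-] → (-0.582102, -1.0082, 0)–(0.177776, -1.0082, 0)  len=0.7599
  (v8,v9,v2) [--+] → (0.177776, -1.0082, 0.823137)–(-0.582102, -1.0082, 0.551883)  len=0.8068
  (v9,v0,v10) [-++] → (0.177776, -1.0082, 0)–(0.978833, -1.0082, 0)  len=0.8011
  (v9,v10,v2) [-++] → (0.978833, -1.0082, 0)–(0.177776, -1.0082, 0.823137)  len=1.1486

Chained into 1 loop(s):
  loop 1: 6 segments, perimeter = 4.5208
Total perimeter = 4.521

loops=1 perimeter=4.521


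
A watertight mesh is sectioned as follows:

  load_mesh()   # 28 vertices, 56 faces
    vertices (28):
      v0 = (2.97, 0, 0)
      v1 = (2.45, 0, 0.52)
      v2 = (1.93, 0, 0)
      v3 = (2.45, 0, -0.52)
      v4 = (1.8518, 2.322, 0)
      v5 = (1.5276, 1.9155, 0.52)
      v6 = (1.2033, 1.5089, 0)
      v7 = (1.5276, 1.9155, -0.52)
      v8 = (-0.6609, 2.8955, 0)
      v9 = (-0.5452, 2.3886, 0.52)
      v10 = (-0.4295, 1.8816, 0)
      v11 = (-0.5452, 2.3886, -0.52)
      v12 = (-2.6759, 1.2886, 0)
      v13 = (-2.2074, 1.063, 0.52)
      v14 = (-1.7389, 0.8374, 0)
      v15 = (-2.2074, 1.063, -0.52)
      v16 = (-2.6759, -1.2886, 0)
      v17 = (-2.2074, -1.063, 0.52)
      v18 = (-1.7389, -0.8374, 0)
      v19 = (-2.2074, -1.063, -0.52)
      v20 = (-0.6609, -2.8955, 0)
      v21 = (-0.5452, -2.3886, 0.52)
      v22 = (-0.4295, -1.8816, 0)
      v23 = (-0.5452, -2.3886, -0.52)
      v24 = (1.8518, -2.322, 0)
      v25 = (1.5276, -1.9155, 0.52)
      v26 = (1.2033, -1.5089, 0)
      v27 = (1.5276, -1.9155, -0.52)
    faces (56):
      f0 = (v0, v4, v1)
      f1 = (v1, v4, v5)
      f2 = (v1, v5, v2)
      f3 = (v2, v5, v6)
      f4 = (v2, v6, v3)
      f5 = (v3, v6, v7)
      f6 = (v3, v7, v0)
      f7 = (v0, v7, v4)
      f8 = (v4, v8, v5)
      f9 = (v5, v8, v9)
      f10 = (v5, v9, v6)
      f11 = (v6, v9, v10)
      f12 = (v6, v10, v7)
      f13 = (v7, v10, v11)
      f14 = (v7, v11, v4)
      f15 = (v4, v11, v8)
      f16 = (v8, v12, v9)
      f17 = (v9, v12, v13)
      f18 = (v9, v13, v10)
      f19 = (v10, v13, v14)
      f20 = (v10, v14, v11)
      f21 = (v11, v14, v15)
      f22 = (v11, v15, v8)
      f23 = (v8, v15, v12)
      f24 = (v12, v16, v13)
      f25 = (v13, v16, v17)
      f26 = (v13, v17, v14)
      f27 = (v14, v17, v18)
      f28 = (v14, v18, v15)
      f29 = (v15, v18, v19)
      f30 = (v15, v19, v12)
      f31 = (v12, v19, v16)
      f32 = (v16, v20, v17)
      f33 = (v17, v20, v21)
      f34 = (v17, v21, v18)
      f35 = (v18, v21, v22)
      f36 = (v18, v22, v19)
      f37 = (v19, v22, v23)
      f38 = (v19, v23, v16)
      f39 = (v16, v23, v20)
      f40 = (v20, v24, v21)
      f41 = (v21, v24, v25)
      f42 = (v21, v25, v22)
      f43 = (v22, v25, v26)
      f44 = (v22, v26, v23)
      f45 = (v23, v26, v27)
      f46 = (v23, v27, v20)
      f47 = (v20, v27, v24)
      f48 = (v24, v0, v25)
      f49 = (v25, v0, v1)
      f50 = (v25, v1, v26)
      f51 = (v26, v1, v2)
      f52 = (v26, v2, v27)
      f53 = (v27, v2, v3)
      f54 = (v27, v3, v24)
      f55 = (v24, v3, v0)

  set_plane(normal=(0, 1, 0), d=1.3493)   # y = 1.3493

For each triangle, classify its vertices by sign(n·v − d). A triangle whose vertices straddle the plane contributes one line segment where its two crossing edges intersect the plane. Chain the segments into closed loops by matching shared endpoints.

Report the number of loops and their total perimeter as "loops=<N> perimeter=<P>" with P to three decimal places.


loops=2 perimeter=6.597

Straddling triangles (16 of 56):
  (v0,v4,v1) [-+-] → (2.32022, 1.3493, 0)–(2.10239, 1.3493, 0.217831)  len=0.3081
  (v1,v4,v5) [-++] → (2.10239, 1.3493, 0.217831)–(1.80025, 1.3493, 0.52)  len=0.4273
  (v1,v5,v2) [-+-] → (1.80025, 1.3493, 0.52)–(1.64654, 1.3493, 0.366294)  len=0.2174
  (v2,v5,v6) [-++] → (1.64654, 1.3493, 0.366294)–(1.28016, 1.3493, 0)  len=0.5181
  (v2,v6,v3) [-+-] → (1.28016, 1.3493, 0)–(1.33517, 1.3493, -0.0550017)  len=0.0778
  (v3,v6,v7) [-++] → (1.33517, 1.3493, -0.0550017)–(1.80025, 1.3493, -0.52)  len=0.6577
  (v3,v7,v0) [-+-] → (1.80025, 1.3493, -0.52)–(1.95396, 1.3493, -0.366294)  len=0.2174
  (v0,v7,v4) [-++] → (1.95396, 1.3493, -0.366294)–(2.32022, 1.3493, 0)  len=0.5180
  (v8,v12,v9) [+-+] → (-2.59978, 1.3493, 0)–(-2.55832, 1.3493, 0.0286945)  len=0.0504
  (v9,v12,v13) [+--] → (-2.55832, 1.3493, 0.0286945)–(-1.8484, 1.3493, 0.52)  len=0.8633
  (v9,v13,v10) [+-+] → (-1.8484, 1.3493, 0.52)–(-1.58559, 1.3493, 0.338133)  len=0.3196
  (v10,v13,v14) [+--] → (-1.58559, 1.3493, 0.338133)–(-1.09699, 1.3493, 0)  len=0.5942
  (v10,v14,v11) [+-+] → (-1.09699, 1.3493, 0)–(-1.34498, 1.3493, -0.171601)  len=0.3016
  (v11,v14,v15) [+--] → (-1.34498, 1.3493, -0.171601)–(-1.8484, 1.3493, -0.52)  len=0.6122
  (v11,v15,v8) [+-+] → (-1.8484, 1.3493, -0.52)–(-1.96578, 1.3493, -0.438758)  len=0.1428
  (v8,v15,v12) [+--] → (-1.96578, 1.3493, -0.438758)–(-2.59978, 1.3493, 0)  len=0.7710

Chained into 2 loop(s):
  loop 1: 8 segments, perimeter = 2.9416
  loop 2: 8 segments, perimeter = 3.6551
Total perimeter = 6.597


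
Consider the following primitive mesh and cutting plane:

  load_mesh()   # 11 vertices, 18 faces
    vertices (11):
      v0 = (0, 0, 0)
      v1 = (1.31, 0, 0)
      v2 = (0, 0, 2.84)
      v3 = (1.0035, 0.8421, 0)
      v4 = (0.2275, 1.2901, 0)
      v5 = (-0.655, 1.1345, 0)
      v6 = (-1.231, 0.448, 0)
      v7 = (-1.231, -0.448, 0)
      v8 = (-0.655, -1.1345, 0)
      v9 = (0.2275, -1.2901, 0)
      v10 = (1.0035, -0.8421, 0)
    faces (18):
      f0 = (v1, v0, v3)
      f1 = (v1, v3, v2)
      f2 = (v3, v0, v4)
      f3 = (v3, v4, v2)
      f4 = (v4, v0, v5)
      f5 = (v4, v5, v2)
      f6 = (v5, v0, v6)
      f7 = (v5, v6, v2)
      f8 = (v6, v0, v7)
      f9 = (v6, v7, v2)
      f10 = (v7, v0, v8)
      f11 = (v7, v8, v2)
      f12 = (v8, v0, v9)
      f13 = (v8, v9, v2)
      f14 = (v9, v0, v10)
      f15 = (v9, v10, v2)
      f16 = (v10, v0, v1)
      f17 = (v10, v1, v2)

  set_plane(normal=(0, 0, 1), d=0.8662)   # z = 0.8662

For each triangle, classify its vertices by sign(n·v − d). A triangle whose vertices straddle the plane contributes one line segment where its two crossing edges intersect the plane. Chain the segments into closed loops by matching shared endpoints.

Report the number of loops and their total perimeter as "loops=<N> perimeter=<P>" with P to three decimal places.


Straddling triangles (9 of 18):
  (v1,v3,v2) [--+] → (0.697433, 0.58526, 0.8662)–(0.91045, 0, 0.8662)  len=0.6228
  (v3,v4,v2) [--+] → (0.158112, 0.89662, 0.8662)–(0.697433, 0.585259, 0.8662)  len=0.6227
  (v4,v5,v2) [--+] → (-0.455225, 0.788478, 0.8662)–(0.158112, 0.896619, 0.8662)  len=0.6228
  (v5,v6,v2) [--+] → (-0.855545, 0.31136, 0.8662)–(-0.455225, 0.788477, 0.8662)  len=0.6228
  (v6,v7,v2) [--+] → (-0.855545, -0.31136, 0.8662)–(-0.855545, 0.31136, 0.8662)  len=0.6227
  (v7,v8,v2) [--+] → (-0.455225, -0.788478, 0.8662)–(-0.855545, -0.31136, 0.8662)  len=0.6228
  (v8,v9,v2) [--+] → (0.158112, -0.89662, 0.8662)–(-0.455225, -0.788477, 0.8662)  len=0.6228
  (v9,v10,v2) [--+] → (0.697433, -0.58526, 0.8662)–(0.158112, -0.896619, 0.8662)  len=0.6227
  (v10,v1,v2) [--+] → (0.91045, 0, 0.8662)–(0.697433, -0.585259, 0.8662)  len=0.6228

Chained into 1 loop(s):
  loop 1: 9 segments, perimeter = 5.6051
Total perimeter = 5.605

loops=1 perimeter=5.605


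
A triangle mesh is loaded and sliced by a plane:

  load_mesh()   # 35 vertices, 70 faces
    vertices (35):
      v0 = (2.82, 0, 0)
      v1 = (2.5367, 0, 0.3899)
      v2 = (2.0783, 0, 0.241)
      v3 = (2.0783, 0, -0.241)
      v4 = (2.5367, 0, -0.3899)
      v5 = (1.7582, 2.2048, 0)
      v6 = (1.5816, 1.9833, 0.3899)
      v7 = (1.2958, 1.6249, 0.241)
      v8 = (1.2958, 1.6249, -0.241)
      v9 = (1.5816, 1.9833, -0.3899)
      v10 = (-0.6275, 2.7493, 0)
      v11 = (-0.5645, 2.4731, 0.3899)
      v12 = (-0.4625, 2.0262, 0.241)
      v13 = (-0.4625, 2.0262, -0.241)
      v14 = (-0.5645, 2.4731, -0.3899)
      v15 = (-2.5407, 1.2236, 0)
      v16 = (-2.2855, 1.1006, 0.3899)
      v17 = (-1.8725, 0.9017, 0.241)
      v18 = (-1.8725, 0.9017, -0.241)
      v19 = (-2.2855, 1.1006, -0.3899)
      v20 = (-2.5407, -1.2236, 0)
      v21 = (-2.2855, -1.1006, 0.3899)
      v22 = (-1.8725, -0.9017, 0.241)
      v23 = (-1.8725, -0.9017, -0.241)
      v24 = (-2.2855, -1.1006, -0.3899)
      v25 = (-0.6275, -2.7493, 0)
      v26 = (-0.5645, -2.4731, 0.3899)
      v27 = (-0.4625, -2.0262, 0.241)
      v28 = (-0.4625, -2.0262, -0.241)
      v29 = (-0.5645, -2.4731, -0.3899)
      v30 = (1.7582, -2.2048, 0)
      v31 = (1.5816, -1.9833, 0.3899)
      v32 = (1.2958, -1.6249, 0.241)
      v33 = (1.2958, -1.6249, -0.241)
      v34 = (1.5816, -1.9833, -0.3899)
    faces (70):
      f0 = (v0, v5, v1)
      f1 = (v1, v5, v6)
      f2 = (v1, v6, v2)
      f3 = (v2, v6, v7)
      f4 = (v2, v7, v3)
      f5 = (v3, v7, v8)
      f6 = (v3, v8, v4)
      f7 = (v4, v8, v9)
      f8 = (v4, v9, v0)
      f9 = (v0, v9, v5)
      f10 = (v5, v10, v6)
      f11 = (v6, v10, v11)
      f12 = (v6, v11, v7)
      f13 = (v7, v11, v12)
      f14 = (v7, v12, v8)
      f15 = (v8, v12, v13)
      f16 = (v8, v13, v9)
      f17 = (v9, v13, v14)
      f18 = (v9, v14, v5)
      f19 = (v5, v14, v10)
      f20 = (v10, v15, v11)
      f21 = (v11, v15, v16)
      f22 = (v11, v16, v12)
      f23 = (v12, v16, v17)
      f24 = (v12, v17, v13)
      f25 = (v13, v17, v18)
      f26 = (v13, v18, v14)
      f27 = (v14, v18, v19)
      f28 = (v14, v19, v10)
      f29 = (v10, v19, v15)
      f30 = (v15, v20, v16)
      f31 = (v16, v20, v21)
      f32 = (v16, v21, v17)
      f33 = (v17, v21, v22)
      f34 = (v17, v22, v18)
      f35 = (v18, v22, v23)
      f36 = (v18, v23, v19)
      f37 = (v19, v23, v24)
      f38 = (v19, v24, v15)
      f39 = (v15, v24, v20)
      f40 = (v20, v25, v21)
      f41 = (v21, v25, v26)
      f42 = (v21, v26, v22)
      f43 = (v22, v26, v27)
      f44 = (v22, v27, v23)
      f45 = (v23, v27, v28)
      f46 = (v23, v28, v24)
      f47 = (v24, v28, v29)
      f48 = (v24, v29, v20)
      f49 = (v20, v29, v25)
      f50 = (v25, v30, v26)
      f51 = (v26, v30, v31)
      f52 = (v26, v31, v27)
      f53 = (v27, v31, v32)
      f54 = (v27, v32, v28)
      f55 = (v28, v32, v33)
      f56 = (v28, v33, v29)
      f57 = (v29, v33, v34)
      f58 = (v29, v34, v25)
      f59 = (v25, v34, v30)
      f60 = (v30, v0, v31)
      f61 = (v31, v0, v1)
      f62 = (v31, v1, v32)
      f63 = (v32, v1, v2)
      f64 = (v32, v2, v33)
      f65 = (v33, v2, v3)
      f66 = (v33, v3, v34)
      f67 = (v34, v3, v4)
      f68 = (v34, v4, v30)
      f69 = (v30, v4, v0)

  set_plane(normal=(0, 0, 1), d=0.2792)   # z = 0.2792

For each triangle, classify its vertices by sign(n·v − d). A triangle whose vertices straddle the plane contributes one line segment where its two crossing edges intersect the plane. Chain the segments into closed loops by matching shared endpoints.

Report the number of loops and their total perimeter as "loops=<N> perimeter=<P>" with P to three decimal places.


Straddling triangles (28 of 70):
  (v0,v5,v1) [--+] → (2.31567, 0.625985, 0.2792)–(2.61713, 0, 0.2792)  len=0.6948
  (v1,v5,v6) [+-+] → (2.31567, 0.625985, 0.2792)–(1.63174, 2.04619, 0.2792)  len=1.5763
  (v1,v6,v2) [++-] → (1.95087, 0.508812, 0.2792)–(2.1959, 0, 0.2792)  len=0.5647
  (v2,v6,v7) [-+-] → (1.95087, 0.508812, 0.2792)–(1.36912, 1.71685, 0.2792)  len=1.3408
  (v5,v10,v6) [--+] → (0.954395, 2.20078, 0.2792)–(1.63174, 2.04619, 0.2792)  len=0.6948
  (v6,v10,v11) [+-+] → (0.954395, 2.20078, 0.2792)–(-0.582387, 2.55152, 0.2792)  len=1.5763
  (v6,v11,v7) [++-] → (0.818544, 1.8425, 0.2792)–(1.36912, 1.71685, 0.2792)  len=0.5647
  (v7,v11,v12) [-+-] → (0.818544, 1.8425, 0.2792)–(-0.488668, 2.14085, 0.2792)  len=1.3408
  (v10,v15,v11) [--+] → (-1.12558, 2.11834, 0.2792)–(-0.582387, 2.55152, 0.2792)  len=0.6948
  (v11,v15,v16) [+-+] → (-1.12558, 2.11834, 0.2792)–(-2.35796, 1.13552, 0.2792)  len=1.5763
  (v11,v16,v12) [++-] → (-0.930187, 1.78874, 0.2792)–(-0.488668, 2.14085, 0.2792)  len=0.5647
  (v12,v16,v17) [-+-] → (-0.930187, 1.78874, 0.2792)–(-1.97845, 0.952727, 0.2792)  len=1.3408
  (v15,v20,v16) [--+] → (-2.35796, 0.440716, 0.2792)–(-2.35796, 1.13552, 0.2792)  len=0.6948
  (v16,v20,v21) [+-+] → (-2.35796, 0.440716, 0.2792)–(-2.35796, -1.13552, 0.2792)  len=1.5762
  (v16,v21,v17) [++-] → (-1.97845, 0.388014, 0.2792)–(-1.97845, 0.952727, 0.2792)  len=0.5647
  (v17,v21,v22) [-+-] → (-1.97845, 0.388014, 0.2792)–(-1.97845, -0.952727, 0.2792)  len=1.3407
  (v20,v25,v21) [--+] → (-1.81476, -1.5687, 0.2792)–(-2.35796, -1.13552, 0.2792)  len=0.6948
  (v21,v25,v26) [+-+] → (-1.81476, -1.5687, 0.2792)–(-0.582387, -2.55152, 0.2792)  len=1.5763
  (v21,v26,v22) [++-] → (-1.53694, -1.30484, 0.2792)–(-1.97845, -0.952727, 0.2792)  len=0.5647
  (v22,v26,v27) [-+-] → (-1.53694, -1.30484, 0.2792)–(-0.488668, -2.14085, 0.2792)  len=1.3408
  (v25,v30,v26) [--+] → (0.0949586, -2.39692, 0.2792)–(-0.582387, -2.55152, 0.2792)  len=0.6948
  (v26,v30,v31) [+-+] → (0.0949586, -2.39692, 0.2792)–(1.63174, -2.04619, 0.2792)  len=1.5763
  (v26,v31,v27) [++-] → (0.0619098, -2.01519, 0.2792)–(-0.488668, -2.14085, 0.2792)  len=0.5647
  (v27,v31,v32) [-+-] → (0.0619098, -2.01519, 0.2792)–(1.36912, -1.71685, 0.2792)  len=1.3408
  (v30,v0,v31) [--+] → (1.93321, -1.4202, 0.2792)–(1.63174, -2.04619, 0.2792)  len=0.6948
  (v31,v0,v1) [+-+] → (1.93321, -1.4202, 0.2792)–(2.61713, 0, 0.2792)  len=1.5763
  (v31,v1,v32) [++-] → (1.61415, -1.20804, 0.2792)–(1.36912, -1.71685, 0.2792)  len=0.5647
  (v32,v1,v2) [-+-] → (1.61415, -1.20804, 0.2792)–(2.1959, 0, 0.2792)  len=1.3408

Chained into 2 loop(s):
  loop 1: 14 segments, perimeter = 15.8975
  loop 2: 14 segments, perimeter = 13.3388
Total perimeter = 29.236

loops=2 perimeter=29.236


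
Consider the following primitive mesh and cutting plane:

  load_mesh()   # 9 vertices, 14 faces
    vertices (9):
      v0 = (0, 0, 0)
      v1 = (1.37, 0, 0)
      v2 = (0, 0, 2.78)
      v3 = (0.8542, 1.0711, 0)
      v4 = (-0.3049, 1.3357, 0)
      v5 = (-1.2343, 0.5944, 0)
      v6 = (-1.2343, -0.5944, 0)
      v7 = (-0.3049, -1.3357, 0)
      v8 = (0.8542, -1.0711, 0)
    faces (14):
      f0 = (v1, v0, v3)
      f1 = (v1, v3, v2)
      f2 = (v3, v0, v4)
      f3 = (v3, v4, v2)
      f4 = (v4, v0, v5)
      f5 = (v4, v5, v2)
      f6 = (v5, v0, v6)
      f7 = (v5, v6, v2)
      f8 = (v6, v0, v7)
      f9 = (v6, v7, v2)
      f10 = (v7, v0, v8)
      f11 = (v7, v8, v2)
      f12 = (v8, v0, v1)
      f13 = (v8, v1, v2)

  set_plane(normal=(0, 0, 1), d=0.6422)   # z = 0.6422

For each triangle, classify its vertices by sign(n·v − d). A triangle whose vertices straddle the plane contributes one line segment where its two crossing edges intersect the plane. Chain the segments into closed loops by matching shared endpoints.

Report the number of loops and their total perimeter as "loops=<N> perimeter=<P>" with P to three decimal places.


loops=1 perimeter=6.400

Straddling triangles (7 of 14):
  (v1,v3,v2) [--+] → (0.656874, 0.823668, 0.6422)–(1.05352, 0, 0.6422)  len=0.9142
  (v3,v4,v2) [--+] → (-0.234466, 1.02714, 0.6422)–(0.656874, 0.823668, 0.6422)  len=0.9143
  (v4,v5,v2) [--+] → (-0.949168, 0.457089, 0.6422)–(-0.234466, 1.02714, 0.6422)  len=0.9142
  (v5,v6,v2) [--+] → (-0.949168, -0.457089, 0.6422)–(-0.949168, 0.457089, 0.6422)  len=0.9142
  (v6,v7,v2) [--+] → (-0.234466, -1.02714, 0.6422)–(-0.949168, -0.457089, 0.6422)  len=0.9142
  (v7,v8,v2) [--+] → (0.656874, -0.823668, 0.6422)–(-0.234466, -1.02714, 0.6422)  len=0.9143
  (v8,v1,v2) [--+] → (1.05352, 0, 0.6422)–(0.656874, -0.823668, 0.6422)  len=0.9142

Chained into 1 loop(s):
  loop 1: 7 segments, perimeter = 6.3995
Total perimeter = 6.400


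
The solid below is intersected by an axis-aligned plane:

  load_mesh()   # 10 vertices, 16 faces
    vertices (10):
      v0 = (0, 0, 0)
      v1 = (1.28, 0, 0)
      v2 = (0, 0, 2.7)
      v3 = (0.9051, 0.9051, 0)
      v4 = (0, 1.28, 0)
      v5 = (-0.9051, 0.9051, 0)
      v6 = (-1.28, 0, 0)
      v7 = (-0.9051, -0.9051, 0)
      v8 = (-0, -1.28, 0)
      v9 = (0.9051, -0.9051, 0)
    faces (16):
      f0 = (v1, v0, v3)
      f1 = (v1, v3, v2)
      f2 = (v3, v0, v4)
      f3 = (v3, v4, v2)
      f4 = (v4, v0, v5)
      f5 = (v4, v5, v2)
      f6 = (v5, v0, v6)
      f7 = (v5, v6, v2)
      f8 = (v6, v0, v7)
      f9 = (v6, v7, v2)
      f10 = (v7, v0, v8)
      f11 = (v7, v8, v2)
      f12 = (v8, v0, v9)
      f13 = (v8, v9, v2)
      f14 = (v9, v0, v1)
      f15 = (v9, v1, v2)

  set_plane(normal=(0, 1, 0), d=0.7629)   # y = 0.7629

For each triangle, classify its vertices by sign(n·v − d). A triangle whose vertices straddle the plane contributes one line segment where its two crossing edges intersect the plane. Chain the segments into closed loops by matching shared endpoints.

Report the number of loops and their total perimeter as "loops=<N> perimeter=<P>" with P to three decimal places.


loops=1 perimeter=4.893

Straddling triangles (8 of 16):
  (v1,v0,v3) [--+] → (0.7629, 0.7629, 0)–(0.964, 0.7629, 0)  len=0.2011
  (v1,v3,v2) [-+-] → (0.964, 0.7629, 0)–(0.7629, 0.7629, 0.424196)  len=0.4695
  (v3,v0,v4) [+-+] → (0.7629, 0.7629, 0)–(0, 0.7629, 0)  len=0.7629
  (v3,v4,v2) [++-] → (0, 0.7629, 1.09076)–(0.7629, 0.7629, 0.424196)  len=1.0131
  (v4,v0,v5) [+-+] → (0, 0.7629, 0)–(-0.7629, 0.7629, 0)  len=0.7629
  (v4,v5,v2) [++-] → (-0.7629, 0.7629, 0.424196)–(0, 0.7629, 1.09076)  len=1.0131
  (v5,v0,v6) [+--] → (-0.7629, 0.7629, 0)–(-0.964, 0.7629, 0)  len=0.2011
  (v5,v6,v2) [+--] → (-0.964, 0.7629, 0)–(-0.7629, 0.7629, 0.424196)  len=0.4695

Chained into 1 loop(s):
  loop 1: 8 segments, perimeter = 4.8931
Total perimeter = 4.893


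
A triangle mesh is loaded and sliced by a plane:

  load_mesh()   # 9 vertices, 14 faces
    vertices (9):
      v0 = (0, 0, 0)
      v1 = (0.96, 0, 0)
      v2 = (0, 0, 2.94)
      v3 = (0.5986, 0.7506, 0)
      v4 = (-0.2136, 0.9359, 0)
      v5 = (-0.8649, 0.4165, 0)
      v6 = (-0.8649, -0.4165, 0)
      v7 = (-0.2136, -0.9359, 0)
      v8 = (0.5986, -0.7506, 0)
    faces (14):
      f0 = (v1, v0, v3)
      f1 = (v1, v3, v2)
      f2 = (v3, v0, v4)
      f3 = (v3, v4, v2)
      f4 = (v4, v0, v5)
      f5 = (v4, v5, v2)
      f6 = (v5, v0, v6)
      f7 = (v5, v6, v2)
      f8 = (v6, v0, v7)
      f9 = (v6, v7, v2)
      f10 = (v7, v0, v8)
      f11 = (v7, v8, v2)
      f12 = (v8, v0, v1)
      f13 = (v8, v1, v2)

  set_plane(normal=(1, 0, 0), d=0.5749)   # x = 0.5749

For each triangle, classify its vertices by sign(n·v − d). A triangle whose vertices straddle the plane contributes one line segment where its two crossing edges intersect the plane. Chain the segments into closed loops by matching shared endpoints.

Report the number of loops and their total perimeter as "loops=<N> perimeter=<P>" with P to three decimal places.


Straddling triangles (8 of 14):
  (v1,v0,v3) [+-+] → (0.5749, 0, 0)–(0.5749, 0.720882, 0)  len=0.7209
  (v1,v3,v2) [++-] → (0.5749, 0.720882, 0.116402)–(0.5749, 0, 1.17937)  len=1.2844
  (v3,v0,v4) [+--] → (0.5749, 0.720882, 0)–(0.5749, 0.756007, 0)  len=0.0351
  (v3,v4,v2) [+--] → (0.5749, 0.756007, 0)–(0.5749, 0.720882, 0.116402)  len=0.1216
  (v7,v0,v8) [--+] → (0.5749, -0.720882, 0)–(0.5749, -0.756007, 0)  len=0.0351
  (v7,v8,v2) [-+-] → (0.5749, -0.756007, 0)–(0.5749, -0.720882, 0.116402)  len=0.1216
  (v8,v0,v1) [+-+] → (0.5749, -0.720882, 0)–(0.5749, 0, 0)  len=0.7209
  (v8,v1,v2) [++-] → (0.5749, 0, 1.17937)–(0.5749, -0.720882, 0.116402)  len=1.2844

Chained into 1 loop(s):
  loop 1: 8 segments, perimeter = 4.3239
Total perimeter = 4.324

loops=1 perimeter=4.324


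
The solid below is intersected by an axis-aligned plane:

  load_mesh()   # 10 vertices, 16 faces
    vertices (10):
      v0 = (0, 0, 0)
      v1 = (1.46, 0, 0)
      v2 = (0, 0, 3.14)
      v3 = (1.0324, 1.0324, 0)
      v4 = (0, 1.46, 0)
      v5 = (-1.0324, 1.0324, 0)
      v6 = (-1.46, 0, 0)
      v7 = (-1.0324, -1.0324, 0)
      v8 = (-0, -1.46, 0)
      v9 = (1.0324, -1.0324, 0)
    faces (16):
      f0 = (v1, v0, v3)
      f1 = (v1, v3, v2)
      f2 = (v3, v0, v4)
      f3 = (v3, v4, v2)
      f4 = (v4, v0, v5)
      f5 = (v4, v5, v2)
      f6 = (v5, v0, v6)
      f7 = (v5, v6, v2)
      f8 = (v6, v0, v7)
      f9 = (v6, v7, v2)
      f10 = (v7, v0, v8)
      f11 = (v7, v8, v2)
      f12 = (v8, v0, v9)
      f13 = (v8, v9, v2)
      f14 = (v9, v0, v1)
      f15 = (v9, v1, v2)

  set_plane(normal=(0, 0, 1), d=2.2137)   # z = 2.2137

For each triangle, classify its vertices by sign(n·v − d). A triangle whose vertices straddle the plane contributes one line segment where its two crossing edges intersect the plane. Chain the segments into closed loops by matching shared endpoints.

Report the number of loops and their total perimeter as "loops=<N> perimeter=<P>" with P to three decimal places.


Straddling triangles (8 of 16):
  (v1,v3,v2) [--+] → (0.304558, 0.304558, 2.2137)–(0.4307, 0, 2.2137)  len=0.3296
  (v3,v4,v2) [--+] → (0, 0.4307, 2.2137)–(0.304558, 0.304558, 2.2137)  len=0.3296
  (v4,v5,v2) [--+] → (-0.304558, 0.304558, 2.2137)–(0, 0.4307, 2.2137)  len=0.3296
  (v5,v6,v2) [--+] → (-0.4307, 0, 2.2137)–(-0.304558, 0.304558, 2.2137)  len=0.3296
  (v6,v7,v2) [--+] → (-0.304558, -0.304558, 2.2137)–(-0.4307, 0, 2.2137)  len=0.3296
  (v7,v8,v2) [--+] → (0, -0.4307, 2.2137)–(-0.304558, -0.304558, 2.2137)  len=0.3296
  (v8,v9,v2) [--+] → (0.304558, -0.304558, 2.2137)–(0, -0.4307, 2.2137)  len=0.3296
  (v9,v1,v2) [--+] → (0.4307, 0, 2.2137)–(0.304558, -0.304558, 2.2137)  len=0.3296

Chained into 1 loop(s):
  loop 1: 8 segments, perimeter = 2.6372
Total perimeter = 2.637

loops=1 perimeter=2.637


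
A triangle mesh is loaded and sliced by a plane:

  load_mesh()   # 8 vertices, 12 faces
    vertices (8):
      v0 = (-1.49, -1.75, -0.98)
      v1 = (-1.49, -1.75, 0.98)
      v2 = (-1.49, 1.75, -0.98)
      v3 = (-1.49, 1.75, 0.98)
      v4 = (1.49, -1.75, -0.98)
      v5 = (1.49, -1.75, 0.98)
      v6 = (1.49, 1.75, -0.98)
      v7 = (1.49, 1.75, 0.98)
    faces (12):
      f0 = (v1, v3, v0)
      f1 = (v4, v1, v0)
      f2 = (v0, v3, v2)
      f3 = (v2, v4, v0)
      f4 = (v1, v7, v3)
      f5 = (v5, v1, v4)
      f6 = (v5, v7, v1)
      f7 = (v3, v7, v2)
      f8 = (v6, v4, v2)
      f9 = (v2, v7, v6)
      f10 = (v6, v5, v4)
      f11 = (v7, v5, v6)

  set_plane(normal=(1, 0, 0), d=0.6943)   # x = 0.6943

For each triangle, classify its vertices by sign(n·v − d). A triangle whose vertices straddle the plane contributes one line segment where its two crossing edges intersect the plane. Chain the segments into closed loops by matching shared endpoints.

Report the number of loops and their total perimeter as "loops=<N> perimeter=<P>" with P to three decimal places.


loops=1 perimeter=10.920

Straddling triangles (8 of 12):
  (v4,v1,v0) [+--] → (0.6943, -1.75, -0.456654)–(0.6943, -1.75, -0.98)  len=0.5233
  (v2,v4,v0) [-+-] → (0.6943, -0.815453, -0.98)–(0.6943, -1.75, -0.98)  len=0.9345
  (v1,v7,v3) [-+-] → (0.6943, 0.815453, 0.98)–(0.6943, 1.75, 0.98)  len=0.9345
  (v5,v1,v4) [+-+] → (0.6943, -1.75, 0.98)–(0.6943, -1.75, -0.456654)  len=1.4367
  (v5,v7,v1) [++-] → (0.6943, 0.815453, 0.98)–(0.6943, -1.75, 0.98)  len=2.5655
  (v3,v7,v2) [-+-] → (0.6943, 1.75, 0.98)–(0.6943, 1.75, 0.456654)  len=0.5233
  (v6,v4,v2) [++-] → (0.6943, -0.815453, -0.98)–(0.6943, 1.75, -0.98)  len=2.5655
  (v2,v7,v6) [-++] → (0.6943, 1.75, 0.456654)–(0.6943, 1.75, -0.98)  len=1.4367

Chained into 1 loop(s):
  loop 1: 8 segments, perimeter = 10.9200
Total perimeter = 10.920


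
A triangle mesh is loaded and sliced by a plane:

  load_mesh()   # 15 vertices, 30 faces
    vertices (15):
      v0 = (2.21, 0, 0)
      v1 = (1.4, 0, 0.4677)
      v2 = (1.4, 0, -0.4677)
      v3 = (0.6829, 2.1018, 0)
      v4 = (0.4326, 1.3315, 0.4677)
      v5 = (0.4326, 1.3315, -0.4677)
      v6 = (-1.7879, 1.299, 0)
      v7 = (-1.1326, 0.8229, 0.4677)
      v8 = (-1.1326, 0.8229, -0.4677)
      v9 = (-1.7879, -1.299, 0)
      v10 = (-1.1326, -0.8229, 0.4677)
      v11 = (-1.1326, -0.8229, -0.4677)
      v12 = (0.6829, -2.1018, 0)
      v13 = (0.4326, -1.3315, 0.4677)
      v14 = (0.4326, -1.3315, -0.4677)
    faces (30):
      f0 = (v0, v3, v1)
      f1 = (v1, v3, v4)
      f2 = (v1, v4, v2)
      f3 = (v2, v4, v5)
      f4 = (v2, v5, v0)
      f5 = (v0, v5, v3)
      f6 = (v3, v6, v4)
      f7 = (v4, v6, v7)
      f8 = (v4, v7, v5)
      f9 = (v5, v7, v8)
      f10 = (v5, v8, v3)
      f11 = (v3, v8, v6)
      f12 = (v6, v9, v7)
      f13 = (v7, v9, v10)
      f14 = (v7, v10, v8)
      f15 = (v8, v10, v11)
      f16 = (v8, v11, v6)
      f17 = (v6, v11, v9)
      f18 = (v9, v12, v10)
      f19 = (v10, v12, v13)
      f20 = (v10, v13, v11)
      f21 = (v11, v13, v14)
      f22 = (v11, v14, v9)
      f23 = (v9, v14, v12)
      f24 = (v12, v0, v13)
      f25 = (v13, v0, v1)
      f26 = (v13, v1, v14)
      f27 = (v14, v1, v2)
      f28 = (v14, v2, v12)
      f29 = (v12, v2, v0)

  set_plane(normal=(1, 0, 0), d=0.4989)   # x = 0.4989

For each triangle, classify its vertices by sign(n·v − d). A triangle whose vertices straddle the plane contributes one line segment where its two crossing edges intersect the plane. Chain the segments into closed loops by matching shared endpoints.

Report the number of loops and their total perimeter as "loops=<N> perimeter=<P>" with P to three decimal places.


Straddling triangles (16 of 30):
  (v1,v3,v4) [++-] → (0.4989, 1.53554, 0.343815)–(0.4989, 1.24025, 0.4677)  len=0.3202
  (v1,v4,v2) [+-+] → (0.4989, 1.24025, 0.4677)–(0.4989, 1.24025, 0.403593)  len=0.0641
  (v2,v4,v5) [+--] → (0.4989, 1.24025, 0.403593)–(0.4989, 1.24025, -0.4677)  len=0.8713
  (v2,v5,v0) [+-+] → (0.4989, 1.24025, -0.4677)–(0.4989, 1.28183, -0.450254)  len=0.0451
  (v0,v5,v3) [+-+] → (0.4989, 1.28183, -0.450254)–(0.4989, 1.53554, -0.343815)  len=0.2751
  (v3,v6,v4) [+--] → (0.4989, 2.04202, 0)–(0.4989, 1.53554, 0.343815)  len=0.6121
  (v5,v8,v3) [--+] → (0.4989, 1.97218, -0.0474012)–(0.4989, 1.53554, -0.343815)  len=0.5278
  (v3,v8,v6) [+--] → (0.4989, 1.97218, -0.0474012)–(0.4989, 2.04202, 0)  len=0.0844
  (v9,v12,v10) [-+-] → (0.4989, -2.04202, 0)–(0.4989, -1.97218, 0.0474012)  len=0.0844
  (v10,v12,v13) [-+-] → (0.4989, -1.97218, 0.0474012)–(0.4989, -1.53554, 0.343815)  len=0.5278
  (v9,v14,v12) [--+] → (0.4989, -1.53554, -0.343815)–(0.4989, -2.04202, 0)  len=0.6121
  (v12,v0,v13) [++-] → (0.4989, -1.28183, 0.450254)–(0.4989, -1.53554, 0.343815)  len=0.2751
  (v13,v0,v1) [-++] → (0.4989, -1.28183, 0.450254)–(0.4989, -1.24025, 0.4677)  len=0.0451
  (v13,v1,v14) [-+-] → (0.4989, -1.24025, 0.4677)–(0.4989, -1.24025, -0.403593)  len=0.8713
  (v14,v1,v2) [-++] → (0.4989, -1.24025, -0.403593)–(0.4989, -1.24025, -0.4677)  len=0.0641
  (v14,v2,v12) [-++] → (0.4989, -1.24025, -0.4677)–(0.4989, -1.53554, -0.343815)  len=0.3202

Chained into 2 loop(s):
  loop 1: 8 segments, perimeter = 2.8002
  loop 2: 8 segments, perimeter = 2.8002
Total perimeter = 5.600

loops=2 perimeter=5.600


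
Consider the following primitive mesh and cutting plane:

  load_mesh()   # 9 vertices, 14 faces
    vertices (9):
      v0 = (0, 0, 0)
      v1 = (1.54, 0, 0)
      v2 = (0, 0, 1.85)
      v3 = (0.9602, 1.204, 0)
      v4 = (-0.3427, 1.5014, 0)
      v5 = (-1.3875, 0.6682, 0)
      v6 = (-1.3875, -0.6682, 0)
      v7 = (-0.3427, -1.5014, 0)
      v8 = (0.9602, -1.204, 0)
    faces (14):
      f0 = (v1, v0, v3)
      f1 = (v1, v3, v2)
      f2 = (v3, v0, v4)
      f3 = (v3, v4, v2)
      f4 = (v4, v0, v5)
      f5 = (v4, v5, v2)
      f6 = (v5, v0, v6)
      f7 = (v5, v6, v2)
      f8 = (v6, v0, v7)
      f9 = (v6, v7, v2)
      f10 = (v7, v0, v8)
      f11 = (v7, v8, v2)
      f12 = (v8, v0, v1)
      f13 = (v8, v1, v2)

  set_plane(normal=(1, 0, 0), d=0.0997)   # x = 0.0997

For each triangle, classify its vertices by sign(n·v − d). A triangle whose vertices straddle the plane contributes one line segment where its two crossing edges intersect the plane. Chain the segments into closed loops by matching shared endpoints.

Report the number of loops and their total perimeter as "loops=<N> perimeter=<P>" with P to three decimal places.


loops=1 perimeter=7.273

Straddling triangles (8 of 14):
  (v1,v0,v3) [+-+] → (0.0997, 0, 0)–(0.0997, 0.125014, 0)  len=0.1250
  (v1,v3,v2) [++-] → (0.0997, 0.125014, 1.65791)–(0.0997, 0, 1.73023)  len=0.1444
  (v3,v0,v4) [+--] → (0.0997, 0.125014, 0)–(0.0997, 1.40042, 0)  len=1.2754
  (v3,v4,v2) [+--] → (0.0997, 1.40042, 0)–(0.0997, 0.125014, 1.65791)  len=2.0917
  (v7,v0,v8) [--+] → (0.0997, -0.125014, 0)–(0.0997, -1.40042, 0)  len=1.2754
  (v7,v8,v2) [-+-] → (0.0997, -1.40042, 0)–(0.0997, -0.125014, 1.65791)  len=2.0917
  (v8,v0,v1) [+-+] → (0.0997, -0.125014, 0)–(0.0997, 0, 0)  len=0.1250
  (v8,v1,v2) [++-] → (0.0997, 0, 1.73023)–(0.0997, -0.125014, 1.65791)  len=0.1444

Chained into 1 loop(s):
  loop 1: 8 segments, perimeter = 7.2731
Total perimeter = 7.273


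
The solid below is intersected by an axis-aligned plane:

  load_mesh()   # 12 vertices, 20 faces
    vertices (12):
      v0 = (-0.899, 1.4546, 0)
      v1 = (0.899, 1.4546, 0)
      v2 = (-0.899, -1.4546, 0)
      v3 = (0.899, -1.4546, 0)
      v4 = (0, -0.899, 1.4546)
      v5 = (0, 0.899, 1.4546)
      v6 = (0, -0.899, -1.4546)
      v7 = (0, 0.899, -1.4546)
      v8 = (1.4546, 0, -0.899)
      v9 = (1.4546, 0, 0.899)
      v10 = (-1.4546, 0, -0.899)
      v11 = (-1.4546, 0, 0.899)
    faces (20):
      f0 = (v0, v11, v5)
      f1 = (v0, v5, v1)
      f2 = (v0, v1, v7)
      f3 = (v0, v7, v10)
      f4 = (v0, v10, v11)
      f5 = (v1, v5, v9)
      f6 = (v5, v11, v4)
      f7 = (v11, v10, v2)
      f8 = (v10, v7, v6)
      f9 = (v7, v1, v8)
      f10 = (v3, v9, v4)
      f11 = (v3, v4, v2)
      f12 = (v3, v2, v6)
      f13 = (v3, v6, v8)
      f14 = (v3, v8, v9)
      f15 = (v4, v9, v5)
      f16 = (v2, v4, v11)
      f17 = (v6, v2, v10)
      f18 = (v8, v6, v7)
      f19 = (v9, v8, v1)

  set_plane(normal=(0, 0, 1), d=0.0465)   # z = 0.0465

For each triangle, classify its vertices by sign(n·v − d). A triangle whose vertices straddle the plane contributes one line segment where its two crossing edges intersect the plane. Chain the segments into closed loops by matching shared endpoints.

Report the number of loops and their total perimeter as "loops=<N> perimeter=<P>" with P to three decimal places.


Straddling triangles (10 of 20):
  (v0,v11,v5) [-++] → (-0.927738, 1.37936, 0.0465)–(-0.870261, 1.43684, 0.0465)  len=0.0813
  (v0,v5,v1) [-+-] → (-0.870261, 1.43684, 0.0465)–(0.870261, 1.43684, 0.0465)  len=1.7405
  (v0,v10,v11) [--+] → (-1.4546, 0, 0.0465)–(-0.927738, 1.37936, 0.0465)  len=1.4766
  (v1,v5,v9) [-++] → (0.870261, 1.43684, 0.0465)–(0.927738, 1.37936, 0.0465)  len=0.0813
  (v11,v10,v2) [+--] → (-1.4546, 0, 0.0465)–(-0.927738, -1.37936, 0.0465)  len=1.4766
  (v3,v9,v4) [-++] → (0.927738, -1.37936, 0.0465)–(0.870261, -1.43684, 0.0465)  len=0.0813
  (v3,v4,v2) [-+-] → (0.870261, -1.43684, 0.0465)–(-0.870261, -1.43684, 0.0465)  len=1.7405
  (v3,v8,v9) [--+] → (1.4546, 0, 0.0465)–(0.927738, -1.37936, 0.0465)  len=1.4766
  (v2,v4,v11) [-++] → (-0.870261, -1.43684, 0.0465)–(-0.927738, -1.37936, 0.0465)  len=0.0813
  (v9,v8,v1) [+--] → (1.4546, 0, 0.0465)–(0.927738, 1.37936, 0.0465)  len=1.4766

Chained into 1 loop(s):
  loop 1: 10 segments, perimeter = 9.7124
Total perimeter = 9.712

loops=1 perimeter=9.712


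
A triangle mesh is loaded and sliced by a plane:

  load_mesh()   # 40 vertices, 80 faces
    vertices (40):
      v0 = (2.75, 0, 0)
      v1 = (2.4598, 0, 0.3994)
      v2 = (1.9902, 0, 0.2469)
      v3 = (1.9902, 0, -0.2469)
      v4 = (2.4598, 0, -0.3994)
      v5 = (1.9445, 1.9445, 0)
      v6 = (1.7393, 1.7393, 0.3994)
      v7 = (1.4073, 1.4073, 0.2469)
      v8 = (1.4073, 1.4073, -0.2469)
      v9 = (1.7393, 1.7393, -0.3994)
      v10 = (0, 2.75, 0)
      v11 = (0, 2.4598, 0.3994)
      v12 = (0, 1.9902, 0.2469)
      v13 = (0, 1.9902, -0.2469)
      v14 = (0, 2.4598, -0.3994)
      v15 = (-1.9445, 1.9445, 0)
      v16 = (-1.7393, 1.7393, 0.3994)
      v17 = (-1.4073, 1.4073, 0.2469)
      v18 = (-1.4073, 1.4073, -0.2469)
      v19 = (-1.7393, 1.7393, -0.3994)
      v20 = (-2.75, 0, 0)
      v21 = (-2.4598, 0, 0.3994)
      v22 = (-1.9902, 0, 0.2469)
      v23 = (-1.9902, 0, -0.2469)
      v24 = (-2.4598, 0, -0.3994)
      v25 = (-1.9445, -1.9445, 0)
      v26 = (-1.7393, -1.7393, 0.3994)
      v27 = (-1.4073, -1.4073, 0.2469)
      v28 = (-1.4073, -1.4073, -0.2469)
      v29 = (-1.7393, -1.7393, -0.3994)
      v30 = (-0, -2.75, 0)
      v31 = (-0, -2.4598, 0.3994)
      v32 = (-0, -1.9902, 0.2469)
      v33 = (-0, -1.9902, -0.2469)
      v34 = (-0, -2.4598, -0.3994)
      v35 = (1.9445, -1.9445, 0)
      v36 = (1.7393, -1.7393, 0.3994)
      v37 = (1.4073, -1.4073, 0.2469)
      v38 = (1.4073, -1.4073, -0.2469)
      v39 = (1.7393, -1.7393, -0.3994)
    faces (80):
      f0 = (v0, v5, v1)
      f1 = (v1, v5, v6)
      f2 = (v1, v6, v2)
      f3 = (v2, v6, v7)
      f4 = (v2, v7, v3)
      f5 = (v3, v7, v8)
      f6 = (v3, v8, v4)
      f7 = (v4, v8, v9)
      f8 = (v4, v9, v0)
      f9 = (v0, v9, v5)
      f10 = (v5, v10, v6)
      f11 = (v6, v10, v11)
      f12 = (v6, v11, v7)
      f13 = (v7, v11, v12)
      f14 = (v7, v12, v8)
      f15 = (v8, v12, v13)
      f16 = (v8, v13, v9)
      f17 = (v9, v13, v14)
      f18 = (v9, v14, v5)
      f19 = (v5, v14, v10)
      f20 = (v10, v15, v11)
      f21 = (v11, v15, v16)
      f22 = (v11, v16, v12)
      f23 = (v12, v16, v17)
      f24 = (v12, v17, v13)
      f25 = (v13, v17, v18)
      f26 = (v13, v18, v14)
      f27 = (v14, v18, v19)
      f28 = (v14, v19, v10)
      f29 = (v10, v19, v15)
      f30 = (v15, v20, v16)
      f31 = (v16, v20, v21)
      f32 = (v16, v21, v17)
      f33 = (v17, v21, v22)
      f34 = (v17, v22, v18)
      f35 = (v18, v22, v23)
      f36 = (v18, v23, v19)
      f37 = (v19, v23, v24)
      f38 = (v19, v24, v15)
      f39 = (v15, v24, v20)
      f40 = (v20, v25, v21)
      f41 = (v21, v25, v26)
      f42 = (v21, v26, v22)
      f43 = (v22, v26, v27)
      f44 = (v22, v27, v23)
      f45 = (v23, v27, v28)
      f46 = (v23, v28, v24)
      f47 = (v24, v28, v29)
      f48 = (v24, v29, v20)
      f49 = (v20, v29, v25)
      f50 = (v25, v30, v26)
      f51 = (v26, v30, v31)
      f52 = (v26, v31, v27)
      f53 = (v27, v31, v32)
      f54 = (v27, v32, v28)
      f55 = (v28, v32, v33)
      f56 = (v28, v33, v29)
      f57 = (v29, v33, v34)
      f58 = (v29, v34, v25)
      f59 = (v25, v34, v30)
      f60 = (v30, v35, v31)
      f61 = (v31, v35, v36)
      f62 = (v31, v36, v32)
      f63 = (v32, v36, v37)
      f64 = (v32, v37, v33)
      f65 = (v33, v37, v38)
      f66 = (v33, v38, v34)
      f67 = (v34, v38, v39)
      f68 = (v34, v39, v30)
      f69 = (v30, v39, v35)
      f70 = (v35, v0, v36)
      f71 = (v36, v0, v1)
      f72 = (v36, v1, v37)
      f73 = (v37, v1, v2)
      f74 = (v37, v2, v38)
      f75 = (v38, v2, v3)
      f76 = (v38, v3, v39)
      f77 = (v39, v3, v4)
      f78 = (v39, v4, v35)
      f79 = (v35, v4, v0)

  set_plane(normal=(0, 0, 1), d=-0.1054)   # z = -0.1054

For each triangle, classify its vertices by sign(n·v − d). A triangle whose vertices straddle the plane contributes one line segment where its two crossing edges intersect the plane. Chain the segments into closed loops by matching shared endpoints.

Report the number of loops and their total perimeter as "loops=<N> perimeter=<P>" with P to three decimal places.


loops=2 perimeter=28.555

Straddling triangles (32 of 80):
  (v2,v7,v3) [++-] → (1.82317, 0.403266, -0.1054)–(1.9902, 0, -0.1054)  len=0.4365
  (v3,v7,v8) [-+-] → (1.82317, 0.403266, -0.1054)–(1.4073, 1.4073, -0.1054)  len=1.0868
  (v4,v9,v0) [--+] → (2.48328, 0.458994, -0.1054)–(2.67342, 0, -0.1054)  len=0.4968
  (v0,v9,v5) [+-+] → (2.48328, 0.458994, -0.1054)–(1.89035, 1.89035, -0.1054)  len=1.5493
  (v7,v12,v8) [++-] → (1.00403, 1.57433, -0.1054)–(1.4073, 1.4073, -0.1054)  len=0.4365
  (v8,v12,v13) [-+-] → (1.00403, 1.57433, -0.1054)–(0, 1.9902, -0.1054)  len=1.0868
  (v9,v14,v5) [--+] → (1.43135, 2.08049, -0.1054)–(1.89035, 1.89035, -0.1054)  len=0.4968
  (v5,v14,v10) [+-+] → (1.43135, 2.08049, -0.1054)–(0, 2.67342, -0.1054)  len=1.5493
  (v12,v17,v13) [++-] → (-0.403266, 1.82317, -0.1054)–(0, 1.9902, -0.1054)  len=0.4365
  (v13,v17,v18) [-+-] → (-0.403266, 1.82317, -0.1054)–(-1.4073, 1.4073, -0.1054)  len=1.0868
  (v14,v19,v10) [--+] → (-0.458994, 2.48328, -0.1054)–(0, 2.67342, -0.1054)  len=0.4968
  (v10,v19,v15) [+-+] → (-0.458994, 2.48328, -0.1054)–(-1.89035, 1.89035, -0.1054)  len=1.5493
  (v17,v22,v18) [++-] → (-1.57433, 1.00403, -0.1054)–(-1.4073, 1.4073, -0.1054)  len=0.4365
  (v18,v22,v23) [-+-] → (-1.57433, 1.00403, -0.1054)–(-1.9902, 0, -0.1054)  len=1.0868
  (v19,v24,v15) [--+] → (-2.08049, 1.43135, -0.1054)–(-1.89035, 1.89035, -0.1054)  len=0.4968
  (v15,v24,v20) [+-+] → (-2.08049, 1.43135, -0.1054)–(-2.67342, 0, -0.1054)  len=1.5493
  (v22,v27,v23) [++-] → (-1.82317, -0.403266, -0.1054)–(-1.9902, 0, -0.1054)  len=0.4365
  (v23,v27,v28) [-+-] → (-1.82317, -0.403266, -0.1054)–(-1.4073, -1.4073, -0.1054)  len=1.0868
  (v24,v29,v20) [--+] → (-2.48328, -0.458994, -0.1054)–(-2.67342, 0, -0.1054)  len=0.4968
  (v20,v29,v25) [+-+] → (-2.48328, -0.458994, -0.1054)–(-1.89035, -1.89035, -0.1054)  len=1.5493
  (v27,v32,v28) [++-] → (-1.00403, -1.57433, -0.1054)–(-1.4073, -1.4073, -0.1054)  len=0.4365
  (v28,v32,v33) [-+-] → (-1.00403, -1.57433, -0.1054)–(0, -1.9902, -0.1054)  len=1.0868
  (v29,v34,v25) [--+] → (-1.43135, -2.08049, -0.1054)–(-1.89035, -1.89035, -0.1054)  len=0.4968
  (v25,v34,v30) [+-+] → (-1.43135, -2.08049, -0.1054)–(0, -2.67342, -0.1054)  len=1.5493
  (v32,v37,v33) [++-] → (0.403266, -1.82317, -0.1054)–(0, -1.9902, -0.1054)  len=0.4365
  (v33,v37,v38) [-+-] → (0.403266, -1.82317, -0.1054)–(1.4073, -1.4073, -0.1054)  len=1.0868
  (v34,v39,v30) [--+] → (0.458994, -2.48328, -0.1054)–(0, -2.67342, -0.1054)  len=0.4968
  (v30,v39,v35) [+-+] → (0.458994, -2.48328, -0.1054)–(1.89035, -1.89035, -0.1054)  len=1.5493
  (v37,v2,v38) [++-] → (1.57433, -1.00403, -0.1054)–(1.4073, -1.4073, -0.1054)  len=0.4365
  (v38,v2,v3) [-+-] → (1.57433, -1.00403, -0.1054)–(1.9902, 0, -0.1054)  len=1.0868
  (v39,v4,v35) [--+] → (2.08049, -1.43135, -0.1054)–(1.89035, -1.89035, -0.1054)  len=0.4968
  (v35,v4,v0) [+-+] → (2.08049, -1.43135, -0.1054)–(2.67342, 0, -0.1054)  len=1.5493

Chained into 2 loop(s):
  loop 1: 16 segments, perimeter = 12.1859
  loop 2: 16 segments, perimeter = 16.3690
Total perimeter = 28.555
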